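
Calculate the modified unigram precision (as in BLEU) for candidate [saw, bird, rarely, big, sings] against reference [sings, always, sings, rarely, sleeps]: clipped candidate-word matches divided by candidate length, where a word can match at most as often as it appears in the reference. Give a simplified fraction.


Reference word counts: {'always': 1, 'rarely': 1, 'sings': 2, 'sleeps': 1}
Checking each candidate word (with clipping):
  'saw' -> not in reference -> no match (matches: 0)
  'bird' -> not in reference -> no match (matches: 0)
  'rarely' -> in reference (ref count 1, used 1/1) -> match (matches: 1)
  'big' -> not in reference -> no match (matches: 1)
  'sings' -> in reference (ref count 2, used 1/2) -> match (matches: 2)
Clipped matches: 2, Candidate length: 5
Precision = 2/5

2/5


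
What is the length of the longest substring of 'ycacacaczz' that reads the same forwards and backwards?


Scanning 'ycacacaczz' for palindromic substrings.
Substring at positions 1-7: 'cacacac'.
Check: reverse('cacacac') = 'cacacac' -> palindrome confirmed.
Neighbouring characters ('y' / 'z') break symmetry, so it cannot extend further.
No longer palindromic substring exists; longest length = 7

7


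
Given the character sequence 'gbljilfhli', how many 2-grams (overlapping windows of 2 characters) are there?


String 'gbljilfhli' has length L = 10.
Number of overlapping n-grams = L - n + 1
Substituting: 10 - 2 + 1 = 9

9


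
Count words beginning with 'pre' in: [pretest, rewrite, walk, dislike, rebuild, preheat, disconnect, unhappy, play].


Checking each word for prefix 'pre':
  'pretest' -> YES, starts with 'pre' (count: 1)
  'rewrite' -> no (count: 1)
  'walk' -> no (count: 1)
  'dislike' -> no (count: 1)
  'rebuild' -> no (count: 1)
  'preheat' -> YES, starts with 'pre' (count: 2)
  'disconnect' -> no (count: 2)
  'unhappy' -> no (count: 2)
  'play' -> no (count: 2)
Total with prefix 'pre': 2

2


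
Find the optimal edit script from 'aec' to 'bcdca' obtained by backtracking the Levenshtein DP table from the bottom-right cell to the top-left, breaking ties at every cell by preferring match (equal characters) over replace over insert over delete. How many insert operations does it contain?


Edit distance = 4. Backtracking from cell (3, 5) with preference match > replace > insert > delete,
then listing the resulting alignment 'aec' -> 'bcdca' left to right:
  Step 1: insert 'b' [insertion #1]
  Step 2: replace a->c
  Step 3: replace e->d
  Step 4: keep 'c'
  Step 5: insert 'a' [insertion #2]
Total insertions: 2

2


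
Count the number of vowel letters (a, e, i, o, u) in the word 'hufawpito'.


Scanning each character of 'hufawpito':
  Position 1: 'h' -> consonant (running count: 0)
  Position 2: 'u' -> vowel (running count: 1)
  Position 3: 'f' -> consonant (running count: 1)
  Position 4: 'a' -> vowel (running count: 2)
  Position 5: 'w' -> consonant (running count: 2)
  Position 6: 'p' -> consonant (running count: 2)
  Position 7: 'i' -> vowel (running count: 3)
  Position 8: 't' -> consonant (running count: 3)
  Position 9: 'o' -> vowel (running count: 4)
Total vowels: 4

4


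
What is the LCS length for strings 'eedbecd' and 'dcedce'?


DP table for LCS of 'eedbecd' and 'dcedce':
       d  c  e  d  c  e
    0  0  0  0  0  0  0
  e 0  0  0  1  1  1  1
  e 0  0  0  1  1  1  2
  d 0  1  1  1  2  2  2
  b 0  1  1  1  2  2  2
  e 0  1  1  2  2  2  3
  c 0  1  2  2  2  3  3
  d 0  1  2  2  3  3  3
LCS: 'ede'
LCS length = 3

3


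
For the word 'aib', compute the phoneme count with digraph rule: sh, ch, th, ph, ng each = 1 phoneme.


Parsing 'aib' greedily, digraphs first:
  'a' -> vowel phoneme (phonemes so far: 1)
  'i' -> vowel phoneme (phonemes so far: 2)
  'b' -> consonant phoneme (phonemes so far: 3)
Total phonemes: 3

3


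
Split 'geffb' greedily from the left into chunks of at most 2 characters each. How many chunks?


'geffb' has 5 characters.
Chunking with max size 2:
  Chunk 1: 'ge' (positions 0-1)
  Chunk 2: 'ff' (positions 2-3)
  Chunk 3: 'b' (positions 4-4)
Total chunks: ceil(5 / 2) = 3

3


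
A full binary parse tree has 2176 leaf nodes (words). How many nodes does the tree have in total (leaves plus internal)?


Leaf nodes (terminals): 2176
Internal nodes = n - 1 = 2176 - 1 = 2175
Total = leaves + internal = 2176 + 2175 = 4351

4351


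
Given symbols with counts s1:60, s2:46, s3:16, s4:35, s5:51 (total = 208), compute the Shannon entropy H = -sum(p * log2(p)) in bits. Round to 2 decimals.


Computing entropy H = -sum(p_i * log2(p_i)):
  s1: p = 60/208 = 0.2885, -p*log2(p) = 0.5174
  s2: p = 46/208 = 0.2212, -p*log2(p) = 0.4814
  s3: p = 16/208 = 0.0769, -p*log2(p) = 0.2846
  s4: p = 35/208 = 0.1683, -p*log2(p) = 0.4326
  s5: p = 51/208 = 0.2452, -p*log2(p) = 0.4973
H = sum of terms = 2.2133
Rounded to 2 decimals: 2.21

2.21


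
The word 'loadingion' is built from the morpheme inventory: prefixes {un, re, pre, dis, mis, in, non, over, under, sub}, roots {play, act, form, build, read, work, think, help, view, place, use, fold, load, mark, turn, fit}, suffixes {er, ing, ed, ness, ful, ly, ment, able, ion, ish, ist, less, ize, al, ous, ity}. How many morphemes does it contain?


Segmenting 'loadingion' against the inventory:
  'load' -> root (morpheme 1)
  'ing' -> suffix (morpheme 2)
  'ion' -> suffix (morpheme 3)
Total morphemes: 3

3


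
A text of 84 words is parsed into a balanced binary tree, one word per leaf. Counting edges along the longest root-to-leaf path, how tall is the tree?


In a balanced binary tree with n leaves the deepest leaf is ceil(log2(n)) edges below the root.
log2(84) = 6.3923
ceil(6.3923) = 7
height (edges) = 7

7


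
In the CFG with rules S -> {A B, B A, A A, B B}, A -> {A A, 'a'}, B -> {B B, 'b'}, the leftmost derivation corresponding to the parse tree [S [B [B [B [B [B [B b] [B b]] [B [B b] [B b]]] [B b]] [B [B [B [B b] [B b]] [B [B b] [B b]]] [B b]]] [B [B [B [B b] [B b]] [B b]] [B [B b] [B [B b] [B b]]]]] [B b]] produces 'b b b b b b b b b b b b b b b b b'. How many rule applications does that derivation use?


Every bracketed nonterminal node [X ...] in the tree is produced by exactly one rule application.
Reading the tree off as a leftmost derivation:
  Step 1: S  =>  B B   (applied S -> B B)
  Step 2: B B  =>  B B B   (applied B -> B B)
  Step 3: B B B  =>  B B B B   (applied B -> B B)
  Step 4: B B B B  =>  B B B B B   (applied B -> B B)
  Step 5: B B B B B  =>  B B B B B B   (applied B -> B B)
  Step 6: B B B B B B  =>  B B B B B B B   (applied B -> B B)
  Step 7: B B B B B B B  =>  b B B B B B B   (applied B -> b)
  Step 8: b B B B B B B  =>  b b B B B B B   (applied B -> b)
  Step 9: b b B B B B B  =>  b b B B B B B B   (applied B -> B B)
  Step 10: b b B B B B B B  =>  b b b B B B B B   (applied B -> b)
  Step 11: b b b B B B B B  =>  b b b b B B B B   (applied B -> b)
  Step 12: b b b b B B B B  =>  b b b b b B B B   (applied B -> b)
  Step 13: b b b b b B B B  =>  b b b b b B B B B   (applied B -> B B)
  Step 14: b b b b b B B B B  =>  b b b b b B B B B B   (applied B -> B B)
  Step 15: b b b b b B B B B B  =>  b b b b b B B B B B B   (applied B -> B B)
  Step 16: b b b b b B B B B B B  =>  b b b b b b B B B B B   (applied B -> b)
  Step 17: b b b b b b B B B B B  =>  b b b b b b b B B B B   (applied B -> b)
  Step 18: b b b b b b b B B B B  =>  b b b b b b b B B B B B   (applied B -> B B)
  Step 19: b b b b b b b B B B B B  =>  b b b b b b b b B B B B   (applied B -> b)
  Step 20: b b b b b b b b B B B B  =>  b b b b b b b b b B B B   (applied B -> b)
  Step 21: b b b b b b b b b B B B  =>  b b b b b b b b b b B B   (applied B -> b)
  Step 22: b b b b b b b b b b B B  =>  b b b b b b b b b b B B B   (applied B -> B B)
  Step 23: b b b b b b b b b b B B B  =>  b b b b b b b b b b B B B B   (applied B -> B B)
  Step 24: b b b b b b b b b b B B B B  =>  b b b b b b b b b b B B B B B   (applied B -> B B)
  Step 25: b b b b b b b b b b B B B B B  =>  b b b b b b b b b b b B B B B   (applied B -> b)
  Step 26: b b b b b b b b b b b B B B B  =>  b b b b b b b b b b b b B B B   (applied B -> b)
  Step 27: b b b b b b b b b b b b B B B  =>  b b b b b b b b b b b b b B B   (applied B -> b)
  Step 28: b b b b b b b b b b b b b B B  =>  b b b b b b b b b b b b b B B B   (applied B -> B B)
  Step 29: b b b b b b b b b b b b b B B B  =>  b b b b b b b b b b b b b b B B   (applied B -> b)
  Step 30: b b b b b b b b b b b b b b B B  =>  b b b b b b b b b b b b b b B B B   (applied B -> B B)
  Step 31: b b b b b b b b b b b b b b B B B  =>  b b b b b b b b b b b b b b b B B   (applied B -> b)
  Step 32: b b b b b b b b b b b b b b b B B  =>  b b b b b b b b b b b b b b b b B   (applied B -> b)
  Step 33: b b b b b b b b b b b b b b b b B  =>  b b b b b b b b b b b b b b b b b   (applied B -> b)
Final yield: b b b b b b b b b b b b b b b b b
Total rewrite steps: 33

33


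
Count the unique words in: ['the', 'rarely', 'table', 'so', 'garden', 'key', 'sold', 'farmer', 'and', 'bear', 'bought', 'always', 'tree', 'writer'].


Listing all tokens and tracking unique types:
  Token 1: 'the' -> NEW (unique so far: 1)
  Token 2: 'rarely' -> NEW (unique so far: 2)
  Token 3: 'table' -> NEW (unique so far: 3)
  Token 4: 'so' -> NEW (unique so far: 4)
  Token 5: 'garden' -> NEW (unique so far: 5)
  Token 6: 'key' -> NEW (unique so far: 6)
  Token 7: 'sold' -> NEW (unique so far: 7)
  Token 8: 'farmer' -> NEW (unique so far: 8)
  Token 9: 'and' -> NEW (unique so far: 9)
  Token 10: 'bear' -> NEW (unique so far: 10)
  Token 11: 'bought' -> NEW (unique so far: 11)
  Token 12: 'always' -> NEW (unique so far: 12)
  Token 13: 'tree' -> NEW (unique so far: 13)
  Token 14: 'writer' -> NEW (unique so far: 14)
Unique types: ('always', 'and', 'bear', 'bought', 'farmer', 'garden', 'key', 'rarely', 'so', 'sold', 'table', 'the', 'tree', 'writer')
Vocabulary size: 14

14


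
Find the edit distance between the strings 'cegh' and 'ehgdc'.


Building DP table for s1='cegh' (len 4) and s2='ehgdc' (len 5):
       e  h  g  d  c
    0  1  2  3  4  5
  c 1  1  2  3  4  4
  e 2  1  2  3  4  5
  g 3  2  2  2  3  4
  h 4  3  2  3  3  4
Edit distance = dp[4][5] = 4

4


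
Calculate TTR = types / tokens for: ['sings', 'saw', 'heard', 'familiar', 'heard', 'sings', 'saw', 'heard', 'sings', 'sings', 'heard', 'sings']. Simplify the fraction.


Tokens: 12
Unique types: ('familiar', 'heard', 'saw', 'sings') = 4
TTR = 4/12
Simplify: divide both by 4 -> 1/3
TTR = 1/3

1/3


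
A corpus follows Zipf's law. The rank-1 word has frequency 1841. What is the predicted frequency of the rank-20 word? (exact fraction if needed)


Zipf's law: freq(rank) = f1 / rank
f1 = 1841, rank = 20
freq = 1841 / 20
GCD(1841, 20) = 1
Simplified: 1841/20

1841/20


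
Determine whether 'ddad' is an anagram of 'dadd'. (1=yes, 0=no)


Sort characters of 'ddad': 'addd'
Sort characters of 'dadd': 'addd'
Sorted forms match -> they ARE anagrams
Result: 1

1


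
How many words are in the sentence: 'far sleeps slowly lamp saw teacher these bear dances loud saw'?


Counting words by splitting on spaces:
  Word 1: 'far'
  Word 2: 'sleeps'
  Word 3: 'slowly'
  Word 4: 'lamp'
  Word 5: 'saw'
  Word 6: 'teacher'
  Word 7: 'these'
  Word 8: 'bear'
  Word 9: 'dances'
  Word 10: 'loud'
  Word 11: 'saw'
Total words: 11

11


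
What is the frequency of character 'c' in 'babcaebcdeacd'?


Scanning 'babcaebcdeacd' for 'c':
  Position 3: 'c' -> MATCH (count: 1)
  Position 7: 'c' -> MATCH (count: 2)
  Position 11: 'c' -> MATCH (count: 3)
Total occurrences of 'c': 3

3


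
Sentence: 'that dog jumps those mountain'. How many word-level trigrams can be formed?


Word trigrams from [5] words:
  Trigram 1: (that dog jumps)
  Trigram 2: (dog jumps those)
  Trigram 3: (jumps those mountain)
Total word trigrams: 5 - 2 = 3

3


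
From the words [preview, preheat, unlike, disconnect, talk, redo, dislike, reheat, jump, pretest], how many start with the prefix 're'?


Checking each word for prefix 're':
  'preview' -> no (count: 0)
  'preheat' -> no (count: 0)
  'unlike' -> no (count: 0)
  'disconnect' -> no (count: 0)
  'talk' -> no (count: 0)
  'redo' -> YES, starts with 're' (count: 1)
  'dislike' -> no (count: 1)
  'reheat' -> YES, starts with 're' (count: 2)
  'jump' -> no (count: 2)
  'pretest' -> no (count: 2)
Total with prefix 're': 2

2


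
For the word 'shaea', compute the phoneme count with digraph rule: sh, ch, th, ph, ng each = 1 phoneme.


Parsing 'shaea' greedily, digraphs first:
  'sh' -> digraph (1 consonant phoneme) (phonemes so far: 1)
  'a' -> vowel phoneme (phonemes so far: 2)
  'e' -> vowel phoneme (phonemes so far: 3)
  'a' -> vowel phoneme (phonemes so far: 4)
Total phonemes: 4

4


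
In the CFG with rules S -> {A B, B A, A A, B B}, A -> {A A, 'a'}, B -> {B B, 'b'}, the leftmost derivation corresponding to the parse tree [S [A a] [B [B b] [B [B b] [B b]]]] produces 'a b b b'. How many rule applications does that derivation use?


Every bracketed nonterminal node [X ...] in the tree is produced by exactly one rule application.
Reading the tree off as a leftmost derivation:
  Step 1: S  =>  A B   (applied S -> A B)
  Step 2: A B  =>  a B   (applied A -> a)
  Step 3: a B  =>  a B B   (applied B -> B B)
  Step 4: a B B  =>  a b B   (applied B -> b)
  Step 5: a b B  =>  a b B B   (applied B -> B B)
  Step 6: a b B B  =>  a b b B   (applied B -> b)
  Step 7: a b b B  =>  a b b b   (applied B -> b)
Final yield: a b b b
Total rewrite steps: 7

7


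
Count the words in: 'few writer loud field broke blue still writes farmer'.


Counting words by splitting on spaces:
  Word 1: 'few'
  Word 2: 'writer'
  Word 3: 'loud'
  Word 4: 'field'
  Word 5: 'broke'
  Word 6: 'blue'
  Word 7: 'still'
  Word 8: 'writes'
  Word 9: 'farmer'
Total words: 9

9


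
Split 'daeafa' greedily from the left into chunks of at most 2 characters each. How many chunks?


'daeafa' has 6 characters.
Chunking with max size 2:
  Chunk 1: 'da' (positions 0-1)
  Chunk 2: 'ea' (positions 2-3)
  Chunk 3: 'fa' (positions 4-5)
Total chunks: ceil(6 / 2) = 3

3


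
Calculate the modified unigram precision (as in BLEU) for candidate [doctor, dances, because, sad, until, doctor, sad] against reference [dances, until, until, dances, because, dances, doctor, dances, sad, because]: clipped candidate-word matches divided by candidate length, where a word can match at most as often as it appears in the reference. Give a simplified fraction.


Reference word counts: {'because': 2, 'dances': 4, 'doctor': 1, 'sad': 1, 'until': 2}
Checking each candidate word (with clipping):
  'doctor' -> in reference (ref count 1, used 1/1) -> match (matches: 1)
  'dances' -> in reference (ref count 4, used 1/4) -> match (matches: 2)
  'because' -> in reference (ref count 2, used 1/2) -> match (matches: 3)
  'sad' -> in reference (ref count 1, used 1/1) -> match (matches: 4)
  'until' -> in reference (ref count 2, used 1/2) -> match (matches: 5)
  'doctor' -> ref count 1 already used up (1/1) -> clipped, no match (matches: 5)
  'sad' -> ref count 1 already used up (1/1) -> clipped, no match (matches: 5)
Clipped matches: 5, Candidate length: 7
Precision = 5/7

5/7


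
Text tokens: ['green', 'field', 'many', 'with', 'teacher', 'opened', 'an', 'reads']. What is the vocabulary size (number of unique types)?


Listing all tokens and tracking unique types:
  Token 1: 'green' -> NEW (unique so far: 1)
  Token 2: 'field' -> NEW (unique so far: 2)
  Token 3: 'many' -> NEW (unique so far: 3)
  Token 4: 'with' -> NEW (unique so far: 4)
  Token 5: 'teacher' -> NEW (unique so far: 5)
  Token 6: 'opened' -> NEW (unique so far: 6)
  Token 7: 'an' -> NEW (unique so far: 7)
  Token 8: 'reads' -> NEW (unique so far: 8)
Unique types: ('an', 'field', 'green', 'many', 'opened', 'reads', 'teacher', 'with')
Vocabulary size: 8

8


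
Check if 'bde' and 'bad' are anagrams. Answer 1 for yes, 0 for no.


Sort characters of 'bde': 'bde'
Sort characters of 'bad': 'abd'
Sorted forms differ -> they are NOT anagrams
Result: 0

0


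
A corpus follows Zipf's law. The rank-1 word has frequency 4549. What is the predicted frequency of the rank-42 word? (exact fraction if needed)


Zipf's law: freq(rank) = f1 / rank
f1 = 4549, rank = 42
freq = 4549 / 42
GCD(4549, 42) = 1
Simplified: 4549/42

4549/42


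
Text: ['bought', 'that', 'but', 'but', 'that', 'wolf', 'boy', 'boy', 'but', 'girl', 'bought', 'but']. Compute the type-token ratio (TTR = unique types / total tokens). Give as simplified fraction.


Tokens: 12
Unique types: ('bought', 'boy', 'but', 'girl', 'that', 'wolf') = 6
TTR = 6/12
Simplify: divide both by 6 -> 1/2
TTR = 1/2

1/2


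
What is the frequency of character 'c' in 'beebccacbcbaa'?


Scanning 'beebccacbcbaa' for 'c':
  Position 4: 'c' -> MATCH (count: 1)
  Position 5: 'c' -> MATCH (count: 2)
  Position 7: 'c' -> MATCH (count: 3)
  Position 9: 'c' -> MATCH (count: 4)
Total occurrences of 'c': 4

4


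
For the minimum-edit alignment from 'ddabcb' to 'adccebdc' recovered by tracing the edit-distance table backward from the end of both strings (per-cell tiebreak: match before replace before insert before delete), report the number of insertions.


Edit distance = 6. Backtracking from cell (6, 8) with preference match > replace > insert > delete,
then listing the resulting alignment 'ddabcb' -> 'adccebdc' left to right:
  Step 1: insert 'a' [insertion #1]
  Step 2: keep 'd'
  Step 3: insert 'c' [insertion #2]
  Step 4: replace d->c
  Step 5: replace a->e
  Step 6: keep 'b'
  Step 7: replace c->d
  Step 8: replace b->c
Total insertions: 2

2


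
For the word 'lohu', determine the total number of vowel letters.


Scanning each character of 'lohu':
  Position 1: 'l' -> consonant (running count: 0)
  Position 2: 'o' -> vowel (running count: 1)
  Position 3: 'h' -> consonant (running count: 1)
  Position 4: 'u' -> vowel (running count: 2)
Total vowels: 2

2


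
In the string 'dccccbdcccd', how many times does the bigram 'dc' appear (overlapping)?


Scanning 'dccccbdcccd' for bigram 'dc':
  Position 0: 'dc' -> MATCH
  Position 1: 'cc' -> no
  Position 2: 'cc' -> no
  Position 3: 'cc' -> no
  Position 4: 'cb' -> no
  Position 5: 'bd' -> no
  Position 6: 'dc' -> MATCH
  Position 7: 'cc' -> no
  Position 8: 'cc' -> no
  Position 9: 'cd' -> no
Total matches: 2

2


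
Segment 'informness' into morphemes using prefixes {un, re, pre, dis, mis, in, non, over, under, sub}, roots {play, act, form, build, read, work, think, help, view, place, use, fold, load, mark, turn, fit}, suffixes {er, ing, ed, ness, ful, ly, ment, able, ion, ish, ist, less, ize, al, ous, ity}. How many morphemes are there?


Segmenting 'informness' against the inventory:
  'in' -> prefix (morpheme 1)
  'form' -> root (morpheme 2)
  'ness' -> suffix (morpheme 3)
Total morphemes: 3

3


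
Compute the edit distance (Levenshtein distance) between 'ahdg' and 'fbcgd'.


Building DP table for s1='ahdg' (len 4) and s2='fbcgd' (len 5):
       f  b  c  g  d
    0  1  2  3  4  5
  a 1  1  2  3  4  5
  h 2  2  2  3  4  5
  d 3  3  3  3  4  4
  g 4  4  4  4  3  4
Edit distance = dp[4][5] = 4

4


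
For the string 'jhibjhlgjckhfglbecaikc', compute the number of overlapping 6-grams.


String 'jhibjhlgjckhfglbecaikc' has length L = 22.
Number of overlapping n-grams = L - n + 1
Substituting: 22 - 6 + 1 = 17

17


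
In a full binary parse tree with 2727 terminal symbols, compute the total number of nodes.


Leaf nodes (terminals): 2727
Internal nodes = n - 1 = 2727 - 1 = 2726
Total = leaves + internal = 2727 + 2726 = 5453

5453


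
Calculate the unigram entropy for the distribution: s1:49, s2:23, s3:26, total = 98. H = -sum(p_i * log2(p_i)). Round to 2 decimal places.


Computing entropy H = -sum(p_i * log2(p_i)):
  s1: p = 49/98 = 0.5000, -p*log2(p) = 0.5000
  s2: p = 23/98 = 0.2347, -p*log2(p) = 0.4908
  s3: p = 26/98 = 0.2653, -p*log2(p) = 0.5079
H = sum of terms = 1.4987
Rounded to 2 decimals: 1.50

1.50


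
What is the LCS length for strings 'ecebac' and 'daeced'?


DP table for LCS of 'ecebac' and 'daeced':
       d  a  e  c  e  d
    0  0  0  0  0  0  0
  e 0  0  0  1  1  1  1
  c 0  0  0  1  2  2  2
  e 0  0  0  1  2  3  3
  b 0  0  0  1  2  3  3
  a 0  0  1  1  2  3  3
  c 0  0  1  1  2  3  3
LCS: 'ece'
LCS length = 3

3


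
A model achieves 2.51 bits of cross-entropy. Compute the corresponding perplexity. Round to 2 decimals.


Perplexity formula: PP = 2^H
H = 2.51
PP = 2^2.51
Decompose: 2^2.51 = 2^2 * 2^0.51
2^2 = 4, 2^0.51 ~ 1.4240502
PP ~ 4 * 1.4240502 = 5.6962008
Rounded to 2 decimals: 5.70

5.70


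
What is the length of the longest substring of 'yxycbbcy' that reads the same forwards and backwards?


Scanning 'yxycbbcy' for palindromic substrings.
Substring at positions 2-7: 'ycbbcy'.
Check: reverse('ycbbcy') = 'ycbbcy' -> palindrome confirmed.
Neighbouring characters ('x' / '-') break symmetry, so it cannot extend further.
No longer palindromic substring exists; longest length = 6

6


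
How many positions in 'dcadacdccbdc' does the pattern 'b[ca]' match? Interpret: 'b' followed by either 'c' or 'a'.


Pattern: b[ca] means 'b' followed by either 'c' or 'a'.
Scanning 'dcadacdccbdc' position-by-position:
  Pos 0: window 'dc' -> no
  Pos 1: window 'ca' -> no
  Pos 2: window 'ad' -> no
  Pos 3: window 'da' -> no
  Pos 4: window 'ac' -> no
  Pos 5: window 'cd' -> no
  Pos 6: window 'dc' -> no
  Pos 7: window 'cc' -> no
  Pos 8: window 'cb' -> no
  Pos 9: window 'bd' -> no
  Pos 10: window 'dc' -> no
  Pos 11: window 'c' -> no
Total matches: 0

0


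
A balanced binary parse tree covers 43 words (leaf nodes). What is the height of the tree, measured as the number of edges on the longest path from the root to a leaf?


In a balanced binary tree with n leaves the deepest leaf is ceil(log2(n)) edges below the root.
log2(43) = 5.4263
ceil(5.4263) = 6
height (edges) = 6

6


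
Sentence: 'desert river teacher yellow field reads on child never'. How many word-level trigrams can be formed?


Word trigrams from [9] words:
  Trigram 1: (desert river teacher)
  Trigram 2: (river teacher yellow)
  Trigram 3: (teacher yellow field)
  Trigram 4: (yellow field reads)
  Trigram 5: (field reads on)
  Trigram 6: (reads on child)
  Trigram 7: (on child never)
Total word trigrams: 9 - 2 = 7

7


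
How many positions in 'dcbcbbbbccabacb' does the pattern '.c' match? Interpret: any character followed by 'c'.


Pattern: .c means any character followed by 'c'.
Scanning 'dcbcbbbbccabacb' position-by-position:
  Pos 0: window 'dc' -> MATCH
  Pos 1: window 'cb' -> no
  Pos 2: window 'bc' -> MATCH
  Pos 3: window 'cb' -> no
  Pos 4: window 'bb' -> no
  Pos 5: window 'bb' -> no
  Pos 6: window 'bb' -> no
  Pos 7: window 'bc' -> MATCH
  Pos 8: window 'cc' -> MATCH
  Pos 9: window 'ca' -> no
  Pos 10: window 'ab' -> no
  Pos 11: window 'ba' -> no
  Pos 12: window 'ac' -> MATCH
  Pos 13: window 'cb' -> no
  Pos 14: window 'b' -> no
Total matches: 5

5


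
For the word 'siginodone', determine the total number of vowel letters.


Scanning each character of 'siginodone':
  Position 1: 's' -> consonant (running count: 0)
  Position 2: 'i' -> vowel (running count: 1)
  Position 3: 'g' -> consonant (running count: 1)
  Position 4: 'i' -> vowel (running count: 2)
  Position 5: 'n' -> consonant (running count: 2)
  Position 6: 'o' -> vowel (running count: 3)
  Position 7: 'd' -> consonant (running count: 3)
  Position 8: 'o' -> vowel (running count: 4)
  Position 9: 'n' -> consonant (running count: 4)
  Position 10: 'e' -> vowel (running count: 5)
Total vowels: 5

5


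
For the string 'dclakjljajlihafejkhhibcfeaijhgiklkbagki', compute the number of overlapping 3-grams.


String 'dclakjljajlihafejkhhibcfeaijhgiklkbagki' has length L = 39.
Number of overlapping n-grams = L - n + 1
Substituting: 39 - 3 + 1 = 37

37


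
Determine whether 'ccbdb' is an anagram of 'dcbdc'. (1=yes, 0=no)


Sort characters of 'ccbdb': 'bbccd'
Sort characters of 'dcbdc': 'bccdd'
Sorted forms differ -> they are NOT anagrams
Result: 0

0


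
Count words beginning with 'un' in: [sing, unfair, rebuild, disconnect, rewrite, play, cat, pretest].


Checking each word for prefix 'un':
  'sing' -> no (count: 0)
  'unfair' -> YES, starts with 'un' (count: 1)
  'rebuild' -> no (count: 1)
  'disconnect' -> no (count: 1)
  'rewrite' -> no (count: 1)
  'play' -> no (count: 1)
  'cat' -> no (count: 1)
  'pretest' -> no (count: 1)
Total with prefix 'un': 1

1


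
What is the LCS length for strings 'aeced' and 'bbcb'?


DP table for LCS of 'aeced' and 'bbcb':
       b  b  c  b
    0  0  0  0  0
  a 0  0  0  0  0
  e 0  0  0  0  0
  c 0  0  0  1  1
  e 0  0  0  1  1
  d 0  0  0  1  1
LCS: 'c'
LCS length = 1

1


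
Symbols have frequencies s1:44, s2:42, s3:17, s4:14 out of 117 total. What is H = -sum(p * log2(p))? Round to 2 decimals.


Computing entropy H = -sum(p_i * log2(p_i)):
  s1: p = 44/117 = 0.3761, -p*log2(p) = 0.5306
  s2: p = 42/117 = 0.3590, -p*log2(p) = 0.5306
  s3: p = 17/117 = 0.1453, -p*log2(p) = 0.4044
  s4: p = 14/117 = 0.1197, -p*log2(p) = 0.3665
H = sum of terms = 1.8321
Rounded to 2 decimals: 1.83

1.83


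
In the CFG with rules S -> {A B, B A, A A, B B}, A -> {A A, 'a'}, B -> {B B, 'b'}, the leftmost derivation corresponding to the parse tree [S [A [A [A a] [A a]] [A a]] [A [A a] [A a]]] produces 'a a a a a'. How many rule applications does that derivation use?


Every bracketed nonterminal node [X ...] in the tree is produced by exactly one rule application.
Reading the tree off as a leftmost derivation:
  Step 1: S  =>  A A   (applied S -> A A)
  Step 2: A A  =>  A A A   (applied A -> A A)
  Step 3: A A A  =>  A A A A   (applied A -> A A)
  Step 4: A A A A  =>  a A A A   (applied A -> a)
  Step 5: a A A A  =>  a a A A   (applied A -> a)
  Step 6: a a A A  =>  a a a A   (applied A -> a)
  Step 7: a a a A  =>  a a a A A   (applied A -> A A)
  Step 8: a a a A A  =>  a a a a A   (applied A -> a)
  Step 9: a a a a A  =>  a a a a a   (applied A -> a)
Final yield: a a a a a
Total rewrite steps: 9

9


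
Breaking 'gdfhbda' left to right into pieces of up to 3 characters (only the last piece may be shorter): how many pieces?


'gdfhbda' has 7 characters.
Chunking with max size 3:
  Chunk 1: 'gdf' (positions 0-2)
  Chunk 2: 'hbd' (positions 3-5)
  Chunk 3: 'a' (positions 6-6)
Total chunks: ceil(7 / 3) = 3

3


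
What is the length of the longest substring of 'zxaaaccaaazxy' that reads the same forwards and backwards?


Scanning 'zxaaaccaaazxy' for palindromic substrings.
Substring at positions 2-9: 'aaaccaaa'.
Check: reverse('aaaccaaa') = 'aaaccaaa' -> palindrome confirmed.
Neighbouring characters ('x' / 'z') break symmetry, so it cannot extend further.
No longer palindromic substring exists; longest length = 8

8


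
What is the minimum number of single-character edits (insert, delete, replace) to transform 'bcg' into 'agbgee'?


Building DP table for s1='bcg' (len 3) and s2='agbgee' (len 6):
       a  g  b  g  e  e
    0  1  2  3  4  5  6
  b 1  1  2  2  3  4  5
  c 2  2  2  3  3  4  5
  g 3  3  2  3  3  4  5
Edit distance = dp[3][6] = 5

5


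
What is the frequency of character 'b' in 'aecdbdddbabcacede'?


Scanning 'aecdbdddbabcacede' for 'b':
  Position 4: 'b' -> MATCH (count: 1)
  Position 8: 'b' -> MATCH (count: 2)
  Position 10: 'b' -> MATCH (count: 3)
Total occurrences of 'b': 3

3


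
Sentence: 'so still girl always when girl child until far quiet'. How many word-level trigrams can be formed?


Word trigrams from [10] words:
  Trigram 1: (so still girl)
  Trigram 2: (still girl always)
  Trigram 3: (girl always when)
  Trigram 4: (always when girl)
  Trigram 5: (when girl child)
  Trigram 6: (girl child until)
  Trigram 7: (child until far)
  Trigram 8: (until far quiet)
Total word trigrams: 10 - 2 = 8

8


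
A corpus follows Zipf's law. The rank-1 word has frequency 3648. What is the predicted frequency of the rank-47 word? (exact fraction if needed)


Zipf's law: freq(rank) = f1 / rank
f1 = 3648, rank = 47
freq = 3648 / 47
GCD(3648, 47) = 1
Simplified: 3648/47

3648/47


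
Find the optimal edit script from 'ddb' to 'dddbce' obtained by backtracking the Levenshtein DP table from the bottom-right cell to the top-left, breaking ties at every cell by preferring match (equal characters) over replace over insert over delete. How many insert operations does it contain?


Edit distance = 3. Backtracking from cell (3, 6) with preference match > replace > insert > delete,
then listing the resulting alignment 'ddb' -> 'dddbce' left to right:
  Step 1: insert 'd' [insertion #1]
  Step 2: keep 'd'
  Step 3: keep 'd'
  Step 4: keep 'b'
  Step 5: insert 'c' [insertion #2]
  Step 6: insert 'e' [insertion #3]
Total insertions: 3

3


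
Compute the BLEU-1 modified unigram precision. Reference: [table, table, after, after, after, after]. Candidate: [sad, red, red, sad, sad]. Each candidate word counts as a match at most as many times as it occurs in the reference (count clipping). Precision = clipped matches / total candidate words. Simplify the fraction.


Reference word counts: {'after': 4, 'table': 2}
Checking each candidate word (with clipping):
  'sad' -> not in reference -> no match (matches: 0)
  'red' -> not in reference -> no match (matches: 0)
  'red' -> not in reference -> no match (matches: 0)
  'sad' -> not in reference -> no match (matches: 0)
  'sad' -> not in reference -> no match (matches: 0)
Clipped matches: 0, Candidate length: 5
Precision = 0/5 = 0

0


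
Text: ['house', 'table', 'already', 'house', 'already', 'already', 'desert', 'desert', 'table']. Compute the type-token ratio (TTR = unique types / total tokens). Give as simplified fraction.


Tokens: 9
Unique types: ('already', 'desert', 'house', 'table') = 4
TTR = 4/9
Already in lowest terms.

4/9


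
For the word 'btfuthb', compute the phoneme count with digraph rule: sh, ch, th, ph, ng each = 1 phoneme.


Parsing 'btfuthb' greedily, digraphs first:
  'b' -> consonant phoneme (phonemes so far: 1)
  't' -> consonant phoneme (phonemes so far: 2)
  'f' -> consonant phoneme (phonemes so far: 3)
  'u' -> vowel phoneme (phonemes so far: 4)
  'th' -> digraph (1 consonant phoneme) (phonemes so far: 5)
  'b' -> consonant phoneme (phonemes so far: 6)
Total phonemes: 6

6


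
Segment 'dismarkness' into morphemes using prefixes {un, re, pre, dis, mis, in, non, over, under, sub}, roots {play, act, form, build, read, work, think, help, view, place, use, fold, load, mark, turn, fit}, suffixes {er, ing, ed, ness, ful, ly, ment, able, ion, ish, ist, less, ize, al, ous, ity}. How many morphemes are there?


Segmenting 'dismarkness' against the inventory:
  'dis' -> prefix (morpheme 1)
  'mark' -> root (morpheme 2)
  'ness' -> suffix (morpheme 3)
Total morphemes: 3

3


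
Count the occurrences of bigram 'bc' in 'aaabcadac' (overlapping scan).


Scanning 'aaabcadac' for bigram 'bc':
  Position 0: 'aa' -> no
  Position 1: 'aa' -> no
  Position 2: 'ab' -> no
  Position 3: 'bc' -> MATCH
  Position 4: 'ca' -> no
  Position 5: 'ad' -> no
  Position 6: 'da' -> no
  Position 7: 'ac' -> no
Total matches: 1

1


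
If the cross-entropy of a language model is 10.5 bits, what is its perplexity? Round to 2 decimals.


Perplexity formula: PP = 2^H
H = 10.5
PP = 2^10.5
Decompose: 2^10.5 = 2^10 * 2^0.5 = 2^10 * sqrt(2)
2^10 = 1024, sqrt(2) ~ 1.4142136
PP ~ 1024 * 1.4142136 = 1448.1547264
Rounded to 2 decimals: 1448.15

1448.15


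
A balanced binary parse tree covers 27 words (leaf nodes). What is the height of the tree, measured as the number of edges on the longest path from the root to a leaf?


In a balanced binary tree with n leaves the deepest leaf is ceil(log2(n)) edges below the root.
log2(27) = 4.7549
ceil(4.7549) = 5
height (edges) = 5

5


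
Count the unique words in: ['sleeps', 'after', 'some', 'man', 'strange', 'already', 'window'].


Listing all tokens and tracking unique types:
  Token 1: 'sleeps' -> NEW (unique so far: 1)
  Token 2: 'after' -> NEW (unique so far: 2)
  Token 3: 'some' -> NEW (unique so far: 3)
  Token 4: 'man' -> NEW (unique so far: 4)
  Token 5: 'strange' -> NEW (unique so far: 5)
  Token 6: 'already' -> NEW (unique so far: 6)
  Token 7: 'window' -> NEW (unique so far: 7)
Unique types: ('after', 'already', 'man', 'sleeps', 'some', 'strange', 'window')
Vocabulary size: 7

7


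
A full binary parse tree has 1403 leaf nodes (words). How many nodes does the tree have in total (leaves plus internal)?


Leaf nodes (terminals): 1403
Internal nodes = n - 1 = 1403 - 1 = 1402
Total = leaves + internal = 1403 + 1402 = 2805

2805


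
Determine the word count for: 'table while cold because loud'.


Counting words by splitting on spaces:
  Word 1: 'table'
  Word 2: 'while'
  Word 3: 'cold'
  Word 4: 'because'
  Word 5: 'loud'
Total words: 5

5


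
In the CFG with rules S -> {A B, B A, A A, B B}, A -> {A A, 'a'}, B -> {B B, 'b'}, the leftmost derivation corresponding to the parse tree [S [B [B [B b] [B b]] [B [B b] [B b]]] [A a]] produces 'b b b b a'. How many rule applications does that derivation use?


Every bracketed nonterminal node [X ...] in the tree is produced by exactly one rule application.
Reading the tree off as a leftmost derivation:
  Step 1: S  =>  B A   (applied S -> B A)
  Step 2: B A  =>  B B A   (applied B -> B B)
  Step 3: B B A  =>  B B B A   (applied B -> B B)
  Step 4: B B B A  =>  b B B A   (applied B -> b)
  Step 5: b B B A  =>  b b B A   (applied B -> b)
  Step 6: b b B A  =>  b b B B A   (applied B -> B B)
  Step 7: b b B B A  =>  b b b B A   (applied B -> b)
  Step 8: b b b B A  =>  b b b b A   (applied B -> b)
  Step 9: b b b b A  =>  b b b b a   (applied A -> a)
Final yield: b b b b a
Total rewrite steps: 9

9


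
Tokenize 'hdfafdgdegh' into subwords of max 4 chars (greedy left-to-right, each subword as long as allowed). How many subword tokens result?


'hdfafdgdegh' has 11 characters.
Chunking with max size 4:
  Chunk 1: 'hdfa' (positions 0-3)
  Chunk 2: 'fdgd' (positions 4-7)
  Chunk 3: 'egh' (positions 8-10)
Total chunks: ceil(11 / 4) = 3

3


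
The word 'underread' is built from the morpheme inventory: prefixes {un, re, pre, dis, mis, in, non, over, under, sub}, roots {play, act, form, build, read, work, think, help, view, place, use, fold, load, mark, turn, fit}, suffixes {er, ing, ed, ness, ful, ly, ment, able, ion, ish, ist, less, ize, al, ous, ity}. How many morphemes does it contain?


Segmenting 'underread' against the inventory:
  'under' -> prefix (morpheme 1)
  'read' -> root (morpheme 2)
Total morphemes: 2

2


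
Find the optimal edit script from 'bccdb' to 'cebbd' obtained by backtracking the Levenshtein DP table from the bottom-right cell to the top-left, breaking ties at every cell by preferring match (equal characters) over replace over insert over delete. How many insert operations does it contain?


Edit distance = 4. Backtracking from cell (5, 5) with preference match > replace > insert > delete,
then listing the resulting alignment 'bccdb' -> 'cebbd' left to right:
  Step 1: delete 'b'
  Step 2: keep 'c'
  Step 3: replace c->e
  Step 4: replace d->b
  Step 5: keep 'b'
  Step 6: insert 'd' [insertion #1]
Total insertions: 1

1


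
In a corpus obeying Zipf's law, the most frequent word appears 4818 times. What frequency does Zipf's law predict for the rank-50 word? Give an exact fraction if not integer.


Zipf's law: freq(rank) = f1 / rank
f1 = 4818, rank = 50
freq = 4818 / 50
GCD(4818, 50) = 2
Simplified: 2409/25

2409/25


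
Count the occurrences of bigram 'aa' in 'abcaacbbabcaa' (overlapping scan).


Scanning 'abcaacbbabcaa' for bigram 'aa':
  Position 0: 'ab' -> no
  Position 1: 'bc' -> no
  Position 2: 'ca' -> no
  Position 3: 'aa' -> MATCH
  Position 4: 'ac' -> no
  Position 5: 'cb' -> no
  Position 6: 'bb' -> no
  Position 7: 'ba' -> no
  Position 8: 'ab' -> no
  Position 9: 'bc' -> no
  Position 10: 'ca' -> no
  Position 11: 'aa' -> MATCH
Total matches: 2

2


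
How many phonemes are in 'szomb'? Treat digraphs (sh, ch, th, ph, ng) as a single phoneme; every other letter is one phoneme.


Parsing 'szomb' greedily, digraphs first:
  's' -> consonant phoneme (phonemes so far: 1)
  'z' -> consonant phoneme (phonemes so far: 2)
  'o' -> vowel phoneme (phonemes so far: 3)
  'm' -> consonant phoneme (phonemes so far: 4)
  'b' -> consonant phoneme (phonemes so far: 5)
Total phonemes: 5

5


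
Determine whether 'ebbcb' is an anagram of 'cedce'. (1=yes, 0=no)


Sort characters of 'ebbcb': 'bbbce'
Sort characters of 'cedce': 'ccdee'
Sorted forms differ -> they are NOT anagrams
Result: 0

0


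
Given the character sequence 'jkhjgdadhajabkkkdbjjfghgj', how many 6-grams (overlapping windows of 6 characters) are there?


String 'jkhjgdadhajabkkkdbjjfghgj' has length L = 25.
Number of overlapping n-grams = L - n + 1
Substituting: 25 - 6 + 1 = 20

20


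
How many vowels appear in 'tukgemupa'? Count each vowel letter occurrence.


Scanning each character of 'tukgemupa':
  Position 1: 't' -> consonant (running count: 0)
  Position 2: 'u' -> vowel (running count: 1)
  Position 3: 'k' -> consonant (running count: 1)
  Position 4: 'g' -> consonant (running count: 1)
  Position 5: 'e' -> vowel (running count: 2)
  Position 6: 'm' -> consonant (running count: 2)
  Position 7: 'u' -> vowel (running count: 3)
  Position 8: 'p' -> consonant (running count: 3)
  Position 9: 'a' -> vowel (running count: 4)
Total vowels: 4

4


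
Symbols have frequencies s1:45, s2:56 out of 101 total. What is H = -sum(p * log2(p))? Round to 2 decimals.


Computing entropy H = -sum(p_i * log2(p_i)):
  s1: p = 45/101 = 0.4455, -p*log2(p) = 0.5197
  s2: p = 56/101 = 0.5545, -p*log2(p) = 0.4718
H = sum of terms = 0.9915
Rounded to 2 decimals: 0.99

0.99


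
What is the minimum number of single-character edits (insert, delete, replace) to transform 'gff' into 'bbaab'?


Building DP table for s1='gff' (len 3) and s2='bbaab' (len 5):
       b  b  a  a  b
    0  1  2  3  4  5
  g 1  1  2  3  4  5
  f 2  2  2  3  4  5
  f 3  3  3  3  4  5
Edit distance = dp[3][5] = 5

5


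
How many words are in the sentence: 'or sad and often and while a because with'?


Counting words by splitting on spaces:
  Word 1: 'or'
  Word 2: 'sad'
  Word 3: 'and'
  Word 4: 'often'
  Word 5: 'and'
  Word 6: 'while'
  Word 7: 'a'
  Word 8: 'because'
  Word 9: 'with'
Total words: 9

9


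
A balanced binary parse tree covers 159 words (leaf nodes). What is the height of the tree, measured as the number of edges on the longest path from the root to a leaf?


In a balanced binary tree with n leaves the deepest leaf is ceil(log2(n)) edges below the root.
log2(159) = 7.3129
ceil(7.3129) = 8
height (edges) = 8

8


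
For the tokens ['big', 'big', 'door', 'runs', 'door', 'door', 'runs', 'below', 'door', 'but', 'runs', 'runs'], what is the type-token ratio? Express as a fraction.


Tokens: 12
Unique types: ('below', 'big', 'but', 'door', 'runs') = 5
TTR = 5/12
Already in lowest terms.

5/12


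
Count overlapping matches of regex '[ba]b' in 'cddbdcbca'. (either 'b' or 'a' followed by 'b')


Pattern: [ba]b means either 'b' or 'a' followed by 'b'.
Scanning 'cddbdcbca' position-by-position:
  Pos 0: window 'cd' -> no
  Pos 1: window 'dd' -> no
  Pos 2: window 'db' -> no
  Pos 3: window 'bd' -> no
  Pos 4: window 'dc' -> no
  Pos 5: window 'cb' -> no
  Pos 6: window 'bc' -> no
  Pos 7: window 'ca' -> no
  Pos 8: window 'a' -> no
Total matches: 0

0


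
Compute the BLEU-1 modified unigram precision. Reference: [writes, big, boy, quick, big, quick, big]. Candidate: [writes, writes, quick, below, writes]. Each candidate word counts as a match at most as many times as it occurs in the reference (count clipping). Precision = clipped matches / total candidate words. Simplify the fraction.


Reference word counts: {'big': 3, 'boy': 1, 'quick': 2, 'writes': 1}
Checking each candidate word (with clipping):
  'writes' -> in reference (ref count 1, used 1/1) -> match (matches: 1)
  'writes' -> ref count 1 already used up (1/1) -> clipped, no match (matches: 1)
  'quick' -> in reference (ref count 2, used 1/2) -> match (matches: 2)
  'below' -> not in reference -> no match (matches: 2)
  'writes' -> ref count 1 already used up (1/1) -> clipped, no match (matches: 2)
Clipped matches: 2, Candidate length: 5
Precision = 2/5

2/5
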